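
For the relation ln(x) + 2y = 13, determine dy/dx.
Differentiate both sides with respect to x, treating y as y(x). By the chain rule, any term containing y contributes a factor of y' = dy/dx when we differentiate it.

Move every term to one side and write the relation as F(x, y) = 0. Term by term,
  d/dx[2y] = 2·y'
  d/dx[ln(x)] = 1/x
  d/dx[-13] = 0

The pieces without y' make up ∂F/∂x and the coefficient of y' is ∂F/∂y:
  ∂F/∂x = 1/x,
  ∂F/∂y = 2.

Since d/dx[F] = ∂F/∂x + (∂F/∂y)·y' = 0, solve for y':
  (∂F/∂y)·y' = -∂F/∂x
  dy/dx = -(∂F/∂x)/(∂F/∂y) = -(1/x)/(2) = -1/(2x)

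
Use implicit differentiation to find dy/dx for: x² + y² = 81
Take d/dx of both sides. Since y is implicitly a function of x, the chain rule attaches a y' = dy/dx factor whenever we differentiate through y.

Set F(x, y) = (left side) − (right side), so the curve is F = 0. Differentiating each term of F:
  d/dx[x^2] = 2x
  d/dx[y^2] = 2y·y'
  d/dx[-81] = 0

Collecting, the y'-free part is the partial derivative in x and the y' coefficient is the partial derivative in y:
  ∂F/∂x = 2x
  ∂F/∂y = 2y

so d/dx[F(x, y(x))] = ∂F/∂x + (∂F/∂y)·y' = 0. Rearranging,
  dy/dx = -(∂F/∂x)/(∂F/∂y) = -(2x)/(2y) = -x/y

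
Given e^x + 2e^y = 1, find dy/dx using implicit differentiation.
Take d/dx of both sides. Since y is implicitly a function of x, the chain rule attaches a y' = dy/dx factor whenever we differentiate through y.

Set F(x, y) = (left side) − (right side), so the curve is F = 0. Differentiating each term of F:
  d/dx[e^(x)] = e^(x)
  d/dx[2e^(y)] = 2·y'·e^(y)
  d/dx[-1] = 0

Collecting, the y'-free part is the partial derivative in x and the y' coefficient is the partial derivative in y:
  ∂F/∂x = e^(x)
  ∂F/∂y = 2e^(y)

so d/dx[F(x, y(x))] = ∂F/∂x + (∂F/∂y)·y' = 0. Rearranging,
  dy/dx = -(∂F/∂x)/(∂F/∂y) = -(e^(x))/(2e^(y)) = -e^(x - y)/2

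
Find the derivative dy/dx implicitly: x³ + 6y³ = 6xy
Take d/dx of both sides. Since y is implicitly a function of x, the chain rule attaches a y' = dy/dx factor whenever we differentiate through y.

Set F(x, y) = (left side) − (right side), so the curve is F = 0. Differentiating each term of F:
  d/dx[x^3] = 3x^2
  d/dx[-6xy] = -6x·y' - 6y
  d/dx[6y^3] = 18y^2·y'

Collecting, the y'-free part is the partial derivative in x and the y' coefficient is the partial derivative in y:
  ∂F/∂x = 3x^2 - 6y
  ∂F/∂y = -6x + 18y^2

so d/dx[F(x, y(x))] = ∂F/∂x + (∂F/∂y)·y' = 0. Rearranging,
  dy/dx = -(∂F/∂x)/(∂F/∂y) = -(3x^2 - 6y)/(-6x + 18y^2) = (x^2/2 - y)/(x - 3y^2)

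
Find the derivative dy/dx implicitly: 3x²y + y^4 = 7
Differentiate both sides with respect to x, treating y as y(x). By the chain rule, any term containing y contributes a factor of y' = dy/dx when we differentiate it.

Move every term to one side and write the relation as F(x, y) = 0. Term by term,
  d/dx[3x^2y] = 3x^2·y' + 6xy
  d/dx[y^4] = 4y^3·y'
  d/dx[-7] = 0

The pieces without y' make up ∂F/∂x and the coefficient of y' is ∂F/∂y:
  ∂F/∂x = 6xy,
  ∂F/∂y = 3x^2 + 4y^3.

Since d/dx[F] = ∂F/∂x + (∂F/∂y)·y' = 0, solve for y':
  (∂F/∂y)·y' = -∂F/∂x
  dy/dx = -(∂F/∂x)/(∂F/∂y) = -(6xy)/(3x^2 + 4y^3) = -6xy/(3x^2 + 4y^3)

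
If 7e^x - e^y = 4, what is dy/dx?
Take d/dx of both sides. Since y is implicitly a function of x, the chain rule attaches a y' = dy/dx factor whenever we differentiate through y.

Set F(x, y) = (left side) − (right side), so the curve is F = 0. Differentiating each term of F:
  d/dx[7e^(x)] = 7e^(x)
  d/dx[-e^(y)] = -y'·e^(y)
  d/dx[-4] = 0

Collecting, the y'-free part is the partial derivative in x and the y' coefficient is the partial derivative in y:
  ∂F/∂x = 7e^(x)
  ∂F/∂y = -e^(y)

so d/dx[F(x, y(x))] = ∂F/∂x + (∂F/∂y)·y' = 0. Rearranging,
  dy/dx = -(∂F/∂x)/(∂F/∂y) = -(7e^(x))/(-e^(y)) = 7e^(x - y)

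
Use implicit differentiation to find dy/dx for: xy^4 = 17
Apply d/dx to both sides, remembering that y depends on x. Each occurrence of y therefore brings in a y' = dy/dx via the chain rule.

With F(x, y) equal to the left-hand side minus the right, differentiate F term by term:
  d/dx[xy^4] = 4xy^3·y' + y^4
  d/dx[-17] = 0
Adding these up, d/dx[F] = 0 becomes
  (y^4) + (4xy^3)·y' = 0,
so isolating y',
  dy/dx = -(y^4)/(4xy^3) = -y/(4x)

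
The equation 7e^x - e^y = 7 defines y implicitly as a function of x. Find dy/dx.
Differentiate both sides with respect to x, treating y as y(x). By the chain rule, any term containing y contributes a factor of y' = dy/dx when we differentiate it.

Move every term to one side and write the relation as F(x, y) = 0. Term by term,
  d/dx[7e^(x)] = 7e^(x)
  d/dx[-e^(y)] = -y'·e^(y)
  d/dx[-7] = 0

The pieces without y' make up ∂F/∂x and the coefficient of y' is ∂F/∂y:
  ∂F/∂x = 7e^(x),
  ∂F/∂y = -e^(y).

Since d/dx[F] = ∂F/∂x + (∂F/∂y)·y' = 0, solve for y':
  (∂F/∂y)·y' = -∂F/∂x
  dy/dx = -(∂F/∂x)/(∂F/∂y) = -(7e^(x))/(-e^(y)) = 7e^(x - y)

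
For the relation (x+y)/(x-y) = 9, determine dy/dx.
Differentiate the relation implicitly: treat y = y(x) and apply the chain rule, so every y-derivative picks up a y' = dy/dx factor.

With everything moved to the left-hand side, differentiate term by term:
  d/dx[(x + y)/(x - y)] = (y' + 1)/(x - y) + (x + y)(y' - 1)/(x - y)^2
  d/dx[-9] = 0

Separating the contributions that come from x directly and those that come through y:
  without y':      1/(x - y) - (x + y)/(x - y)^2
  multiplying y':  1/(x - y) + (x + y)/(x - y)^2

so (1/(x - y) - (x + y)/(x - y)^2) + (1/(x - y) + (x + y)/(x - y)^2)·y' = 0, and therefore
  dy/dx = -(1/(x - y) - (x + y)/(x - y)^2)/(1/(x - y) + (x + y)/(x - y)^2)
        = -(-2y/(x - y)^2)/(2x/(x - y)^2) = y/x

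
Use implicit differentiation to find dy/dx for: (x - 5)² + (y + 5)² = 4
Take d/dx of both sides. Since y is implicitly a function of x, the chain rule attaches a y' = dy/dx factor whenever we differentiate through y.

Set F(x, y) = (left side) − (right side), so the curve is F = 0. Differentiating each term of F:
  d/dx[(x - 5)^2] = 2x - 10
  d/dx[(y + 5)^2] = 2·y'(y + 5)
  d/dx[-4] = 0

Collecting, the y'-free part is the partial derivative in x and the y' coefficient is the partial derivative in y:
  ∂F/∂x = 2x - 10
  ∂F/∂y = 2y + 10

so d/dx[F(x, y(x))] = ∂F/∂x + (∂F/∂y)·y' = 0. Rearranging,
  dy/dx = -(∂F/∂x)/(∂F/∂y) = -(2x - 10)/(2y + 10) = (5 - x)/(y + 5)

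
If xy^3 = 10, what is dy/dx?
Apply d/dx to both sides, remembering that y depends on x. Each occurrence of y therefore brings in a y' = dy/dx via the chain rule.

With F(x, y) equal to the left-hand side minus the right, differentiate F term by term:
  d/dx[xy^3] = 3xy^2·y' + y^3
  d/dx[-10] = 0
Adding these up, d/dx[F] = 0 becomes
  (y^3) + (3xy^2)·y' = 0,
so isolating y',
  dy/dx = -(y^3)/(3xy^2) = -y/(3x)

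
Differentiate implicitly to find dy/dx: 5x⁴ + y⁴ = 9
Differentiate both sides with respect to x, treating y as y(x). By the chain rule, any term containing y contributes a factor of y' = dy/dx when we differentiate it.

Move every term to one side and write the relation as F(x, y) = 0. Term by term,
  d/dx[5x^4] = 20x^3
  d/dx[y^4] = 4y^3·y'
  d/dx[-9] = 0

The pieces without y' make up ∂F/∂x and the coefficient of y' is ∂F/∂y:
  ∂F/∂x = 20x^3,
  ∂F/∂y = 4y^3.

Since d/dx[F] = ∂F/∂x + (∂F/∂y)·y' = 0, solve for y':
  (∂F/∂y)·y' = -∂F/∂x
  dy/dx = -(∂F/∂x)/(∂F/∂y) = -(20x^3)/(4y^3) = -5x^3/y^3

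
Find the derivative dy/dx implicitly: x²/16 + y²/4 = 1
Differentiate both sides with respect to x, treating y as y(x). By the chain rule, any term containing y contributes a factor of y' = dy/dx when we differentiate it.

Move every term to one side and write the relation as F(x, y) = 0. Term by term,
  d/dx[x^2/16] = x/8
  d/dx[y^2/4] = y·y'/2
  d/dx[-1] = 0

The pieces without y' make up ∂F/∂x and the coefficient of y' is ∂F/∂y:
  ∂F/∂x = x/8,
  ∂F/∂y = y/2.

Since d/dx[F] = ∂F/∂x + (∂F/∂y)·y' = 0, solve for y':
  (∂F/∂y)·y' = -∂F/∂x
  dy/dx = -(∂F/∂x)/(∂F/∂y) = -(x/8)/(y/2) = -x/(4y)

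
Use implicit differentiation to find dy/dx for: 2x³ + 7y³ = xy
Differentiate both sides with respect to x, treating y as y(x). By the chain rule, any term containing y contributes a factor of y' = dy/dx when we differentiate it.

Move every term to one side and write the relation as F(x, y) = 0. Term by term,
  d/dx[2x^3] = 6x^2
  d/dx[-xy] = -x·y' - y
  d/dx[7y^3] = 21y^2·y'

The pieces without y' make up ∂F/∂x and the coefficient of y' is ∂F/∂y:
  ∂F/∂x = 6x^2 - y,
  ∂F/∂y = -x + 21y^2.

Since d/dx[F] = ∂F/∂x + (∂F/∂y)·y' = 0, solve for y':
  (∂F/∂y)·y' = -∂F/∂x
  dy/dx = -(∂F/∂x)/(∂F/∂y) = -(6x^2 - y)/(-x + 21y^2) = (6x^2 - y)/(x - 21y^2)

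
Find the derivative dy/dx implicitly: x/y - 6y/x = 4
Apply d/dx to both sides, remembering that y depends on x. Each occurrence of y therefore brings in a y' = dy/dx via the chain rule.

With F(x, y) equal to the left-hand side minus the right, differentiate F term by term:
  d/dx[x/y] = -x·y'/y^2 + 1/y
  d/dx[-6y/x] = -6·y'/x + 6y/x^2
  d/dx[-4] = 0
Adding these up, d/dx[F] = 0 becomes
  (1/y + 6y/x^2) + (-x/y^2 - 6/x)·y' = 0,
so isolating y',
  dy/dx = -(1/y + 6y/x^2)/(-x/y^2 - 6/x)
        = -((x^2 + 6y^2)/(x^2y))/(-(x^2 + 6y^2)/(xy^2)) = y/x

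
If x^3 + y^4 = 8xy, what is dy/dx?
Take d/dx of both sides. Since y is implicitly a function of x, the chain rule attaches a y' = dy/dx factor whenever we differentiate through y.

Set F(x, y) = (left side) − (right side), so the curve is F = 0. Differentiating each term of F:
  d/dx[x^3] = 3x^2
  d/dx[-8xy] = -8x·y' - 8y
  d/dx[y^4] = 4y^3·y'

Collecting, the y'-free part is the partial derivative in x and the y' coefficient is the partial derivative in y:
  ∂F/∂x = 3x^2 - 8y
  ∂F/∂y = -8x + 4y^3

so d/dx[F(x, y(x))] = ∂F/∂x + (∂F/∂y)·y' = 0. Rearranging,
  dy/dx = -(∂F/∂x)/(∂F/∂y) = -(3x^2 - 8y)/(-8x + 4y^3) = (3x^2 - 8y)/(4(2x - y^3))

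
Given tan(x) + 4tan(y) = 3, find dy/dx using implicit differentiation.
Differentiate both sides with respect to x, treating y as y(x). By the chain rule, any term containing y contributes a factor of y' = dy/dx when we differentiate it.

Move every term to one side and write the relation as F(x, y) = 0. Term by term,
  d/dx[tan(x)] = tan(x)^2 + 1
  d/dx[4tan(y)] = 4·y'(tan(y)^2 + 1)
  d/dx[-3] = 0

The pieces without y' make up ∂F/∂x and the coefficient of y' is ∂F/∂y:
  ∂F/∂x = tan(x)^2 + 1,
  ∂F/∂y = 4tan(y)^2 + 4.

Since d/dx[F] = ∂F/∂x + (∂F/∂y)·y' = 0, solve for y':
  (∂F/∂y)·y' = -∂F/∂x
  dy/dx = -(∂F/∂x)/(∂F/∂y) = -(tan(x)^2 + 1)/(4tan(y)^2 + 4) = -cos(y)^2/(4cos(x)^2)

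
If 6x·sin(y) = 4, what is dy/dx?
Differentiate the relation implicitly: treat y = y(x) and apply the chain rule, so every y-derivative picks up a y' = dy/dx factor.

With everything moved to the left-hand side, differentiate term by term:
  d/dx[6x·sin(y)] = 6x·y'·cos(y) + 6sin(y)
  d/dx[-4] = 0

Separating the contributions that come from x directly and those that come through y:
  without y':      6sin(y)
  multiplying y':  6x·cos(y)

so (6sin(y)) + (6x·cos(y))·y' = 0, and therefore
  dy/dx = -(6sin(y))/(6x·cos(y)) = -tan(y)/x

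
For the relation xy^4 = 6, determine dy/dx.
Apply d/dx to both sides, remembering that y depends on x. Each occurrence of y therefore brings in a y' = dy/dx via the chain rule.

With F(x, y) equal to the left-hand side minus the right, differentiate F term by term:
  d/dx[xy^4] = 4xy^3·y' + y^4
  d/dx[-6] = 0
Adding these up, d/dx[F] = 0 becomes
  (y^4) + (4xy^3)·y' = 0,
so isolating y',
  dy/dx = -(y^4)/(4xy^3) = -y/(4x)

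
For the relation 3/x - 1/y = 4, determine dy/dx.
Apply d/dx to both sides, remembering that y depends on x. Each occurrence of y therefore brings in a y' = dy/dx via the chain rule.

With F(x, y) equal to the left-hand side minus the right, differentiate F term by term:
  d/dx[-1/y] = y'/y^2
  d/dx[3/x] = -3/x^2
  d/dx[-4] = 0
Adding these up, d/dx[F] = 0 becomes
  (-3/x^2) + (y^(-2))·y' = 0,
so isolating y',
  dy/dx = -(-3/x^2)/(y^(-2)) = 3y^2/x^2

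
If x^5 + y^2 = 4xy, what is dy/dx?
Apply d/dx to both sides, remembering that y depends on x. Each occurrence of y therefore brings in a y' = dy/dx via the chain rule.

With F(x, y) equal to the left-hand side minus the right, differentiate F term by term:
  d/dx[x^5] = 5x^4
  d/dx[-4xy] = -4x·y' - 4y
  d/dx[y^2] = 2y·y'
Adding these up, d/dx[F] = 0 becomes
  (5x^4 - 4y) + (-4x + 2y)·y' = 0,
so isolating y',
  dy/dx = -(5x^4 - 4y)/(-4x + 2y) = (5x^4 - 4y)/(2(2x - y))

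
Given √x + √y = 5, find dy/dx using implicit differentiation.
Apply d/dx to both sides, remembering that y depends on x. Each occurrence of y therefore brings in a y' = dy/dx via the chain rule.

With F(x, y) equal to the left-hand side minus the right, differentiate F term by term:
  d/dx[√(x)] = 1/(2√(x))
  d/dx[√(y)] = y'/(2√(y))
  d/dx[-5] = 0
Adding these up, d/dx[F] = 0 becomes
  (1/(2√(x))) + (1/(2√(y)))·y' = 0,
so isolating y',
  dy/dx = -(1/(2√(x)))/(1/(2√(y))) = -√(y)/√(x)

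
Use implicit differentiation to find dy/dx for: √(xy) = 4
Take d/dx of both sides. Since y is implicitly a function of x, the chain rule attaches a y' = dy/dx factor whenever we differentiate through y.

Set F(x, y) = (left side) − (right side), so the curve is F = 0. Differentiating each term of F:
  d/dx[√(xy)] = √(xy)(x·y'/2 + y/2)/(xy)
  d/dx[-4] = 0

Collecting, the y'-free part is the partial derivative in x and the y' coefficient is the partial derivative in y:
  ∂F/∂x = √(xy)/(2x)
  ∂F/∂y = √(xy)/(2y)

so d/dx[F(x, y(x))] = ∂F/∂x + (∂F/∂y)·y' = 0. Rearranging,
  dy/dx = -(∂F/∂x)/(∂F/∂y) = -(√(xy)/(2x))/(√(xy)/(2y)) = -y/x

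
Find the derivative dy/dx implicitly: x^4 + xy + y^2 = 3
Differentiate both sides with respect to x, treating y as y(x). By the chain rule, any term containing y contributes a factor of y' = dy/dx when we differentiate it.

Move every term to one side and write the relation as F(x, y) = 0. Term by term,
  d/dx[x^4] = 4x^3
  d/dx[xy] = x·y' + y
  d/dx[y^2] = 2y·y'
  d/dx[-3] = 0

The pieces without y' make up ∂F/∂x and the coefficient of y' is ∂F/∂y:
  ∂F/∂x = 4x^3 + y,
  ∂F/∂y = x + 2y.

Since d/dx[F] = ∂F/∂x + (∂F/∂y)·y' = 0, solve for y':
  (∂F/∂y)·y' = -∂F/∂x
  dy/dx = -(∂F/∂x)/(∂F/∂y) = -(4x^3 + y)/(x + 2y) = (-4x^3 - y)/(x + 2y)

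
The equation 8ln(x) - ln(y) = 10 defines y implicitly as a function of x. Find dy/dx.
Take d/dx of both sides. Since y is implicitly a function of x, the chain rule attaches a y' = dy/dx factor whenever we differentiate through y.

Set F(x, y) = (left side) − (right side), so the curve is F = 0. Differentiating each term of F:
  d/dx[8ln(x)] = 8/x
  d/dx[-ln(y)] = -y'/y
  d/dx[-10] = 0

Collecting, the y'-free part is the partial derivative in x and the y' coefficient is the partial derivative in y:
  ∂F/∂x = 8/x
  ∂F/∂y = -1/y

so d/dx[F(x, y(x))] = ∂F/∂x + (∂F/∂y)·y' = 0. Rearranging,
  dy/dx = -(∂F/∂x)/(∂F/∂y) = -(8/x)/(-1/y) = 8y/x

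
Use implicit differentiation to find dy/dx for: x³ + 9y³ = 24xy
Apply d/dx to both sides, remembering that y depends on x. Each occurrence of y therefore brings in a y' = dy/dx via the chain rule.

With F(x, y) equal to the left-hand side minus the right, differentiate F term by term:
  d/dx[x^3] = 3x^2
  d/dx[-24xy] = -24x·y' - 24y
  d/dx[9y^3] = 27y^2·y'
Adding these up, d/dx[F] = 0 becomes
  (3x^2 - 24y) + (-24x + 27y^2)·y' = 0,
so isolating y',
  dy/dx = -(3x^2 - 24y)/(-24x + 27y^2) = (x^2 - 8y)/(8x - 9y^2)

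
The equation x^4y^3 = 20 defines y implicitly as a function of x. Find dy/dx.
Apply d/dx to both sides, remembering that y depends on x. Each occurrence of y therefore brings in a y' = dy/dx via the chain rule.

With F(x, y) equal to the left-hand side minus the right, differentiate F term by term:
  d/dx[x^4y^3] = 3x^4y^2·y' + 4x^3y^3
  d/dx[-20] = 0
Adding these up, d/dx[F] = 0 becomes
  (4x^3y^3) + (3x^4y^2)·y' = 0,
so isolating y',
  dy/dx = -(4x^3y^3)/(3x^4y^2) = -4y/(3x)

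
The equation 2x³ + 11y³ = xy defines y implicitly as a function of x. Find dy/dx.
Take d/dx of both sides. Since y is implicitly a function of x, the chain rule attaches a y' = dy/dx factor whenever we differentiate through y.

Set F(x, y) = (left side) − (right side), so the curve is F = 0. Differentiating each term of F:
  d/dx[2x^3] = 6x^2
  d/dx[-xy] = -x·y' - y
  d/dx[11y^3] = 33y^2·y'

Collecting, the y'-free part is the partial derivative in x and the y' coefficient is the partial derivative in y:
  ∂F/∂x = 6x^2 - y
  ∂F/∂y = -x + 33y^2

so d/dx[F(x, y(x))] = ∂F/∂x + (∂F/∂y)·y' = 0. Rearranging,
  dy/dx = -(∂F/∂x)/(∂F/∂y) = -(6x^2 - y)/(-x + 33y^2) = (6x^2 - y)/(x - 33y^2)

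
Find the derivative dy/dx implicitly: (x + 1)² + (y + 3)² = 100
Differentiate the relation implicitly: treat y = y(x) and apply the chain rule, so every y-derivative picks up a y' = dy/dx factor.

With everything moved to the left-hand side, differentiate term by term:
  d/dx[(x + 1)^2] = 2x + 2
  d/dx[(y + 3)^2] = 2·y'(y + 3)
  d/dx[-100] = 0

Separating the contributions that come from x directly and those that come through y:
  without y':      2x + 2
  multiplying y':  2y + 6

so (2x + 2) + (2y + 6)·y' = 0, and therefore
  dy/dx = -(2x + 2)/(2y + 6) = (-x - 1)/(y + 3)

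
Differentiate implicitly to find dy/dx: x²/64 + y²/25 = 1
Take d/dx of both sides. Since y is implicitly a function of x, the chain rule attaches a y' = dy/dx factor whenever we differentiate through y.

Set F(x, y) = (left side) − (right side), so the curve is F = 0. Differentiating each term of F:
  d/dx[x^2/64] = x/32
  d/dx[y^2/25] = 2y·y'/25
  d/dx[-1] = 0

Collecting, the y'-free part is the partial derivative in x and the y' coefficient is the partial derivative in y:
  ∂F/∂x = x/32
  ∂F/∂y = 2y/25

so d/dx[F(x, y(x))] = ∂F/∂x + (∂F/∂y)·y' = 0. Rearranging,
  dy/dx = -(∂F/∂x)/(∂F/∂y) = -(x/32)/(2y/25) = -25x/(64y)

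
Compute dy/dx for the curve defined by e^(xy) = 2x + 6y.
Take d/dx of both sides. Since y is implicitly a function of x, the chain rule attaches a y' = dy/dx factor whenever we differentiate through y.

Set F(x, y) = (left side) − (right side), so the curve is F = 0. Differentiating each term of F:
  d/dx[-2x] = -2
  d/dx[-6y] = -6·y'
  d/dx[e^(xy)] = (x·y' + y)·e^(xy)

Collecting, the y'-free part is the partial derivative in x and the y' coefficient is the partial derivative in y:
  ∂F/∂x = y·e^(xy) - 2
  ∂F/∂y = x·e^(xy) - 6

so d/dx[F(x, y(x))] = ∂F/∂x + (∂F/∂y)·y' = 0. Rearranging,
  dy/dx = -(∂F/∂x)/(∂F/∂y) = -(y·e^(xy) - 2)/(x·e^(xy) - 6) = (-y·e^(xy) + 2)/(x·e^(xy) - 6)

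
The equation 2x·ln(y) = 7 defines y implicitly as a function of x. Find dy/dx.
Differentiate the relation implicitly: treat y = y(x) and apply the chain rule, so every y-derivative picks up a y' = dy/dx factor.

With everything moved to the left-hand side, differentiate term by term:
  d/dx[2x·ln(y)] = 2x·y'/y + 2ln(y)
  d/dx[-7] = 0

Separating the contributions that come from x directly and those that come through y:
  without y':      2ln(y)
  multiplying y':  2x/y

so (2ln(y)) + (2x/y)·y' = 0, and therefore
  dy/dx = -(2ln(y))/(2x/y) = -y·ln(y)/x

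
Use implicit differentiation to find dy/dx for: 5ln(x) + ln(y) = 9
Take d/dx of both sides. Since y is implicitly a function of x, the chain rule attaches a y' = dy/dx factor whenever we differentiate through y.

Set F(x, y) = (left side) − (right side), so the curve is F = 0. Differentiating each term of F:
  d/dx[5ln(x)] = 5/x
  d/dx[ln(y)] = y'/y
  d/dx[-9] = 0

Collecting, the y'-free part is the partial derivative in x and the y' coefficient is the partial derivative in y:
  ∂F/∂x = 5/x
  ∂F/∂y = 1/y

so d/dx[F(x, y(x))] = ∂F/∂x + (∂F/∂y)·y' = 0. Rearranging,
  dy/dx = -(∂F/∂x)/(∂F/∂y) = -(5/x)/(1/y) = -5y/x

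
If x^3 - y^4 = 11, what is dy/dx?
Differentiate both sides with respect to x, treating y as y(x). By the chain rule, any term containing y contributes a factor of y' = dy/dx when we differentiate it.

Move every term to one side and write the relation as F(x, y) = 0. Term by term,
  d/dx[x^3] = 3x^2
  d/dx[-y^4] = -4y^3·y'
  d/dx[-11] = 0

The pieces without y' make up ∂F/∂x and the coefficient of y' is ∂F/∂y:
  ∂F/∂x = 3x^2,
  ∂F/∂y = -4y^3.

Since d/dx[F] = ∂F/∂x + (∂F/∂y)·y' = 0, solve for y':
  (∂F/∂y)·y' = -∂F/∂x
  dy/dx = -(∂F/∂x)/(∂F/∂y) = -(3x^2)/(-4y^3) = 3x^2/(4y^3)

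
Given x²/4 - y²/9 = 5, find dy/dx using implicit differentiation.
Differentiate both sides with respect to x, treating y as y(x). By the chain rule, any term containing y contributes a factor of y' = dy/dx when we differentiate it.

Move every term to one side and write the relation as F(x, y) = 0. Term by term,
  d/dx[x^2/4] = x/2
  d/dx[-y^2/9] = -2y·y'/9
  d/dx[-5] = 0

The pieces without y' make up ∂F/∂x and the coefficient of y' is ∂F/∂y:
  ∂F/∂x = x/2,
  ∂F/∂y = -2y/9.

Since d/dx[F] = ∂F/∂x + (∂F/∂y)·y' = 0, solve for y':
  (∂F/∂y)·y' = -∂F/∂x
  dy/dx = -(∂F/∂x)/(∂F/∂y) = -(x/2)/(-2y/9) = 9x/(4y)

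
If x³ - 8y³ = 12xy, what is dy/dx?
Apply d/dx to both sides, remembering that y depends on x. Each occurrence of y therefore brings in a y' = dy/dx via the chain rule.

With F(x, y) equal to the left-hand side minus the right, differentiate F term by term:
  d/dx[x^3] = 3x^2
  d/dx[-12xy] = -12x·y' - 12y
  d/dx[-8y^3] = -24y^2·y'
Adding these up, d/dx[F] = 0 becomes
  (3x^2 - 12y) + (-12x - 24y^2)·y' = 0,
so isolating y',
  dy/dx = -(3x^2 - 12y)/(-12x - 24y^2) = (x^2/4 - y)/(x + 2y^2)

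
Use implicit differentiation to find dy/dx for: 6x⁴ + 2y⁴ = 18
Differentiate the relation implicitly: treat y = y(x) and apply the chain rule, so every y-derivative picks up a y' = dy/dx factor.

With everything moved to the left-hand side, differentiate term by term:
  d/dx[6x^4] = 24x^3
  d/dx[2y^4] = 8y^3·y'
  d/dx[-18] = 0

Separating the contributions that come from x directly and those that come through y:
  without y':      24x^3
  multiplying y':  8y^3

so (24x^3) + (8y^3)·y' = 0, and therefore
  dy/dx = -(24x^3)/(8y^3) = -3x^3/y^3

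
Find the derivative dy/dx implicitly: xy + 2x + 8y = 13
Apply d/dx to both sides, remembering that y depends on x. Each occurrence of y therefore brings in a y' = dy/dx via the chain rule.

With F(x, y) equal to the left-hand side minus the right, differentiate F term by term:
  d/dx[xy] = x·y' + y
  d/dx[2x] = 2
  d/dx[8y] = 8·y'
  d/dx[-13] = 0
Adding these up, d/dx[F] = 0 becomes
  (y + 2) + (x + 8)·y' = 0,
so isolating y',
  dy/dx = -(y + 2)/(x + 8) = (-y - 2)/(x + 8)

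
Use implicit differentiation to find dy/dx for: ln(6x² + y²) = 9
Apply d/dx to both sides, remembering that y depends on x. Each occurrence of y therefore brings in a y' = dy/dx via the chain rule.

With F(x, y) equal to the left-hand side minus the right, differentiate F term by term:
  d/dx[ln(6x^2 + y^2)] = (12x + 2y·y')/(6x^2 + y^2)
  d/dx[-9] = 0
Adding these up, d/dx[F] = 0 becomes
  (12x/(6x^2 + y^2)) + (2y/(6x^2 + y^2))·y' = 0,
so isolating y',
  dy/dx = -(12x/(6x^2 + y^2))/(2y/(6x^2 + y^2)) = -6x/y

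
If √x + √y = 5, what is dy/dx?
Differentiate the relation implicitly: treat y = y(x) and apply the chain rule, so every y-derivative picks up a y' = dy/dx factor.

With everything moved to the left-hand side, differentiate term by term:
  d/dx[√(x)] = 1/(2√(x))
  d/dx[√(y)] = y'/(2√(y))
  d/dx[-5] = 0

Separating the contributions that come from x directly and those that come through y:
  without y':      1/(2√(x))
  multiplying y':  1/(2√(y))

so (1/(2√(x))) + (1/(2√(y)))·y' = 0, and therefore
  dy/dx = -(1/(2√(x)))/(1/(2√(y))) = -√(y)/√(x)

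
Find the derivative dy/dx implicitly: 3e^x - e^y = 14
Differentiate the relation implicitly: treat y = y(x) and apply the chain rule, so every y-derivative picks up a y' = dy/dx factor.

With everything moved to the left-hand side, differentiate term by term:
  d/dx[3e^(x)] = 3e^(x)
  d/dx[-e^(y)] = -y'·e^(y)
  d/dx[-14] = 0

Separating the contributions that come from x directly and those that come through y:
  without y':      3e^(x)
  multiplying y':  -e^(y)

so (3e^(x)) + (-e^(y))·y' = 0, and therefore
  dy/dx = -(3e^(x))/(-e^(y)) = 3e^(x - y)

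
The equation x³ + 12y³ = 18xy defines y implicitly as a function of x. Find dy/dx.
Differentiate the relation implicitly: treat y = y(x) and apply the chain rule, so every y-derivative picks up a y' = dy/dx factor.

With everything moved to the left-hand side, differentiate term by term:
  d/dx[x^3] = 3x^2
  d/dx[-18xy] = -18x·y' - 18y
  d/dx[12y^3] = 36y^2·y'

Separating the contributions that come from x directly and those that come through y:
  without y':      3x^2 - 18y
  multiplying y':  -18x + 36y^2

so (3x^2 - 18y) + (-18x + 36y^2)·y' = 0, and therefore
  dy/dx = -(3x^2 - 18y)/(-18x + 36y^2) = (x^2/6 - y)/(x - 2y^2)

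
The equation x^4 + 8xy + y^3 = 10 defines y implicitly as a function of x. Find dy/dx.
Apply d/dx to both sides, remembering that y depends on x. Each occurrence of y therefore brings in a y' = dy/dx via the chain rule.

With F(x, y) equal to the left-hand side minus the right, differentiate F term by term:
  d/dx[x^4] = 4x^3
  d/dx[8xy] = 8x·y' + 8y
  d/dx[y^3] = 3y^2·y'
  d/dx[-10] = 0
Adding these up, d/dx[F] = 0 becomes
  (4x^3 + 8y) + (8x + 3y^2)·y' = 0,
so isolating y',
  dy/dx = -(4x^3 + 8y)/(8x + 3y^2) = 4(-x^3 - 2y)/(8x + 3y^2)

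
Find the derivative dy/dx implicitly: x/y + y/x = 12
Differentiate the relation implicitly: treat y = y(x) and apply the chain rule, so every y-derivative picks up a y' = dy/dx factor.

With everything moved to the left-hand side, differentiate term by term:
  d/dx[x/y] = -x·y'/y^2 + 1/y
  d/dx[y/x] = y'/x - y/x^2
  d/dx[-12] = 0

Separating the contributions that come from x directly and those that come through y:
  without y':      1/y - y/x^2
  multiplying y':  -x/y^2 + 1/x

so (1/y - y/x^2) + (-x/y^2 + 1/x)·y' = 0, and therefore
  dy/dx = -(1/y - y/x^2)/(-x/y^2 + 1/x)
        = -((x - y)(x + y)/(x^2y))/(-(x - y)(x + y)/(xy^2)) = y/x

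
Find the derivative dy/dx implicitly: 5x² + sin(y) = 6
Apply d/dx to both sides, remembering that y depends on x. Each occurrence of y therefore brings in a y' = dy/dx via the chain rule.

With F(x, y) equal to the left-hand side minus the right, differentiate F term by term:
  d/dx[5x^2] = 10x
  d/dx[sin(y)] = y'·cos(y)
  d/dx[-6] = 0
Adding these up, d/dx[F] = 0 becomes
  (10x) + (cos(y))·y' = 0,
so isolating y',
  dy/dx = -(10x)/(cos(y)) = -10x/cos(y)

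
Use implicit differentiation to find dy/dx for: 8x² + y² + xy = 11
Differentiate both sides with respect to x, treating y as y(x). By the chain rule, any term containing y contributes a factor of y' = dy/dx when we differentiate it.

Move every term to one side and write the relation as F(x, y) = 0. Term by term,
  d/dx[8x^2] = 16x
  d/dx[xy] = x·y' + y
  d/dx[y^2] = 2y·y'
  d/dx[-11] = 0

The pieces without y' make up ∂F/∂x and the coefficient of y' is ∂F/∂y:
  ∂F/∂x = 16x + y,
  ∂F/∂y = x + 2y.

Since d/dx[F] = ∂F/∂x + (∂F/∂y)·y' = 0, solve for y':
  (∂F/∂y)·y' = -∂F/∂x
  dy/dx = -(∂F/∂x)/(∂F/∂y) = -(16x + y)/(x + 2y) = (-16x - y)/(x + 2y)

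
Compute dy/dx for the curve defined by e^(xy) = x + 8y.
Apply d/dx to both sides, remembering that y depends on x. Each occurrence of y therefore brings in a y' = dy/dx via the chain rule.

With F(x, y) equal to the left-hand side minus the right, differentiate F term by term:
  d/dx[-x] = -1
  d/dx[-8y] = -8·y'
  d/dx[e^(xy)] = (x·y' + y)·e^(xy)
Adding these up, d/dx[F] = 0 becomes
  (y·e^(xy) - 1) + (x·e^(xy) - 8)·y' = 0,
so isolating y',
  dy/dx = -(y·e^(xy) - 1)/(x·e^(xy) - 8) = (-y·e^(xy) + 1)/(x·e^(xy) - 8)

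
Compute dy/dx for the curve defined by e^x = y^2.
Differentiate the relation implicitly: treat y = y(x) and apply the chain rule, so every y-derivative picks up a y' = dy/dx factor.

With everything moved to the left-hand side, differentiate term by term:
  d/dx[-y^2] = -2y·y'
  d/dx[e^(x)] = e^(x)

Separating the contributions that come from x directly and those that come through y:
  without y':      e^(x)
  multiplying y':  -2y

so (e^(x)) + (-2y)·y' = 0, and therefore
  dy/dx = -(e^(x))/(-2y) = e^(x)/(2y)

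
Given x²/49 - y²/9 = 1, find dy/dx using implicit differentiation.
Take d/dx of both sides. Since y is implicitly a function of x, the chain rule attaches a y' = dy/dx factor whenever we differentiate through y.

Set F(x, y) = (left side) − (right side), so the curve is F = 0. Differentiating each term of F:
  d/dx[x^2/49] = 2x/49
  d/dx[-y^2/9] = -2y·y'/9
  d/dx[-1] = 0

Collecting, the y'-free part is the partial derivative in x and the y' coefficient is the partial derivative in y:
  ∂F/∂x = 2x/49
  ∂F/∂y = -2y/9

so d/dx[F(x, y(x))] = ∂F/∂x + (∂F/∂y)·y' = 0. Rearranging,
  dy/dx = -(∂F/∂x)/(∂F/∂y) = -(2x/49)/(-2y/9) = 9x/(49y)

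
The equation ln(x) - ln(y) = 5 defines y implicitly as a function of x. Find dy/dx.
Take d/dx of both sides. Since y is implicitly a function of x, the chain rule attaches a y' = dy/dx factor whenever we differentiate through y.

Set F(x, y) = (left side) − (right side), so the curve is F = 0. Differentiating each term of F:
  d/dx[ln(x)] = 1/x
  d/dx[-ln(y)] = -y'/y
  d/dx[-5] = 0

Collecting, the y'-free part is the partial derivative in x and the y' coefficient is the partial derivative in y:
  ∂F/∂x = 1/x
  ∂F/∂y = -1/y

so d/dx[F(x, y(x))] = ∂F/∂x + (∂F/∂y)·y' = 0. Rearranging,
  dy/dx = -(∂F/∂x)/(∂F/∂y) = -(1/x)/(-1/y) = y/x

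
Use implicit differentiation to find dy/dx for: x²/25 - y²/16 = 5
Apply d/dx to both sides, remembering that y depends on x. Each occurrence of y therefore brings in a y' = dy/dx via the chain rule.

With F(x, y) equal to the left-hand side minus the right, differentiate F term by term:
  d/dx[x^2/25] = 2x/25
  d/dx[-y^2/16] = -y·y'/8
  d/dx[-5] = 0
Adding these up, d/dx[F] = 0 becomes
  (2x/25) + (-y/8)·y' = 0,
so isolating y',
  dy/dx = -(2x/25)/(-y/8) = 16x/(25y)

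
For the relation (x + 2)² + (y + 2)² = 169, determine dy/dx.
Apply d/dx to both sides, remembering that y depends on x. Each occurrence of y therefore brings in a y' = dy/dx via the chain rule.

With F(x, y) equal to the left-hand side minus the right, differentiate F term by term:
  d/dx[(x + 2)^2] = 2x + 4
  d/dx[(y + 2)^2] = 2·y'(y + 2)
  d/dx[-169] = 0
Adding these up, d/dx[F] = 0 becomes
  (2x + 4) + (2y + 4)·y' = 0,
so isolating y',
  dy/dx = -(2x + 4)/(2y + 4) = (-x - 2)/(y + 2)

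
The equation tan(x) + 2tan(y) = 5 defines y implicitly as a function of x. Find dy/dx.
Differentiate both sides with respect to x, treating y as y(x). By the chain rule, any term containing y contributes a factor of y' = dy/dx when we differentiate it.

Move every term to one side and write the relation as F(x, y) = 0. Term by term,
  d/dx[tan(x)] = tan(x)^2 + 1
  d/dx[2tan(y)] = 2·y'(tan(y)^2 + 1)
  d/dx[-5] = 0

The pieces without y' make up ∂F/∂x and the coefficient of y' is ∂F/∂y:
  ∂F/∂x = tan(x)^2 + 1,
  ∂F/∂y = 2tan(y)^2 + 2.

Since d/dx[F] = ∂F/∂x + (∂F/∂y)·y' = 0, solve for y':
  (∂F/∂y)·y' = -∂F/∂x
  dy/dx = -(∂F/∂x)/(∂F/∂y) = -(tan(x)^2 + 1)/(2tan(y)^2 + 2) = -cos(y)^2/(2cos(x)^2)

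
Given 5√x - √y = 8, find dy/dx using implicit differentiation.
Differentiate both sides with respect to x, treating y as y(x). By the chain rule, any term containing y contributes a factor of y' = dy/dx when we differentiate it.

Move every term to one side and write the relation as F(x, y) = 0. Term by term,
  d/dx[5√(x)] = 5/(2√(x))
  d/dx[-√(y)] = -y'/(2√(y))
  d/dx[-8] = 0

The pieces without y' make up ∂F/∂x and the coefficient of y' is ∂F/∂y:
  ∂F/∂x = 5/(2√(x)),
  ∂F/∂y = -1/(2√(y)).

Since d/dx[F] = ∂F/∂x + (∂F/∂y)·y' = 0, solve for y':
  (∂F/∂y)·y' = -∂F/∂x
  dy/dx = -(∂F/∂x)/(∂F/∂y) = -(5/(2√(x)))/(-1/(2√(y))) = 5√(y)/√(x)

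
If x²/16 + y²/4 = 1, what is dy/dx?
Differentiate both sides with respect to x, treating y as y(x). By the chain rule, any term containing y contributes a factor of y' = dy/dx when we differentiate it.

Move every term to one side and write the relation as F(x, y) = 0. Term by term,
  d/dx[x^2/16] = x/8
  d/dx[y^2/4] = y·y'/2
  d/dx[-1] = 0

The pieces without y' make up ∂F/∂x and the coefficient of y' is ∂F/∂y:
  ∂F/∂x = x/8,
  ∂F/∂y = y/2.

Since d/dx[F] = ∂F/∂x + (∂F/∂y)·y' = 0, solve for y':
  (∂F/∂y)·y' = -∂F/∂x
  dy/dx = -(∂F/∂x)/(∂F/∂y) = -(x/8)/(y/2) = -x/(4y)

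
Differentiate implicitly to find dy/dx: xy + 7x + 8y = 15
Differentiate the relation implicitly: treat y = y(x) and apply the chain rule, so every y-derivative picks up a y' = dy/dx factor.

With everything moved to the left-hand side, differentiate term by term:
  d/dx[xy] = x·y' + y
  d/dx[7x] = 7
  d/dx[8y] = 8·y'
  d/dx[-15] = 0

Separating the contributions that come from x directly and those that come through y:
  without y':      y + 7
  multiplying y':  x + 8

so (y + 7) + (x + 8)·y' = 0, and therefore
  dy/dx = -(y + 7)/(x + 8) = (-y - 7)/(x + 8)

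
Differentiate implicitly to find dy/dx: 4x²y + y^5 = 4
Take d/dx of both sides. Since y is implicitly a function of x, the chain rule attaches a y' = dy/dx factor whenever we differentiate through y.

Set F(x, y) = (left side) − (right side), so the curve is F = 0. Differentiating each term of F:
  d/dx[4x^2y] = 4x^2·y' + 8xy
  d/dx[y^5] = 5y^4·y'
  d/dx[-4] = 0

Collecting, the y'-free part is the partial derivative in x and the y' coefficient is the partial derivative in y:
  ∂F/∂x = 8xy
  ∂F/∂y = 4x^2 + 5y^4

so d/dx[F(x, y(x))] = ∂F/∂x + (∂F/∂y)·y' = 0. Rearranging,
  dy/dx = -(∂F/∂x)/(∂F/∂y) = -(8xy)/(4x^2 + 5y^4) = -8xy/(4x^2 + 5y^4)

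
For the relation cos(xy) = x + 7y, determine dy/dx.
Take d/dx of both sides. Since y is implicitly a function of x, the chain rule attaches a y' = dy/dx factor whenever we differentiate through y.

Set F(x, y) = (left side) − (right side), so the curve is F = 0. Differentiating each term of F:
  d/dx[-x] = -1
  d/dx[-7y] = -7·y'
  d/dx[cos(xy)] = -(x·y' + y)·sin(xy)

Collecting, the y'-free part is the partial derivative in x and the y' coefficient is the partial derivative in y:
  ∂F/∂x = -y·sin(xy) - 1
  ∂F/∂y = -x·sin(xy) - 7

so d/dx[F(x, y(x))] = ∂F/∂x + (∂F/∂y)·y' = 0. Rearranging,
  dy/dx = -(∂F/∂x)/(∂F/∂y) = -(-y·sin(xy) - 1)/(-x·sin(xy) - 7) = -(y·sin(xy) + 1)/(x·sin(xy) + 7)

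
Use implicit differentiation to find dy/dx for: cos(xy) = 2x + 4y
Differentiate both sides with respect to x, treating y as y(x). By the chain rule, any term containing y contributes a factor of y' = dy/dx when we differentiate it.

Move every term to one side and write the relation as F(x, y) = 0. Term by term,
  d/dx[-2x] = -2
  d/dx[-4y] = -4·y'
  d/dx[cos(xy)] = -(x·y' + y)·sin(xy)

The pieces without y' make up ∂F/∂x and the coefficient of y' is ∂F/∂y:
  ∂F/∂x = -y·sin(xy) - 2,
  ∂F/∂y = -x·sin(xy) - 4.

Since d/dx[F] = ∂F/∂x + (∂F/∂y)·y' = 0, solve for y':
  (∂F/∂y)·y' = -∂F/∂x
  dy/dx = -(∂F/∂x)/(∂F/∂y) = -(-y·sin(xy) - 2)/(-x·sin(xy) - 4) = -(y·sin(xy) + 2)/(x·sin(xy) + 4)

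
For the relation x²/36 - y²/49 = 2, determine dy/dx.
Apply d/dx to both sides, remembering that y depends on x. Each occurrence of y therefore brings in a y' = dy/dx via the chain rule.

With F(x, y) equal to the left-hand side minus the right, differentiate F term by term:
  d/dx[x^2/36] = x/18
  d/dx[-y^2/49] = -2y·y'/49
  d/dx[-2] = 0
Adding these up, d/dx[F] = 0 becomes
  (x/18) + (-2y/49)·y' = 0,
so isolating y',
  dy/dx = -(x/18)/(-2y/49) = 49x/(36y)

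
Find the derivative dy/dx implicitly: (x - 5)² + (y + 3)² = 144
Differentiate both sides with respect to x, treating y as y(x). By the chain rule, any term containing y contributes a factor of y' = dy/dx when we differentiate it.

Move every term to one side and write the relation as F(x, y) = 0. Term by term,
  d/dx[(x - 5)^2] = 2x - 10
  d/dx[(y + 3)^2] = 2·y'(y + 3)
  d/dx[-144] = 0

The pieces without y' make up ∂F/∂x and the coefficient of y' is ∂F/∂y:
  ∂F/∂x = 2x - 10,
  ∂F/∂y = 2y + 6.

Since d/dx[F] = ∂F/∂x + (∂F/∂y)·y' = 0, solve for y':
  (∂F/∂y)·y' = -∂F/∂x
  dy/dx = -(∂F/∂x)/(∂F/∂y) = -(2x - 10)/(2y + 6) = (5 - x)/(y + 3)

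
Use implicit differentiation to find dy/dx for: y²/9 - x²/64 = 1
Take d/dx of both sides. Since y is implicitly a function of x, the chain rule attaches a y' = dy/dx factor whenever we differentiate through y.

Set F(x, y) = (left side) − (right side), so the curve is F = 0. Differentiating each term of F:
  d/dx[-x^2/64] = -x/32
  d/dx[y^2/9] = 2y·y'/9
  d/dx[-1] = 0

Collecting, the y'-free part is the partial derivative in x and the y' coefficient is the partial derivative in y:
  ∂F/∂x = -x/32
  ∂F/∂y = 2y/9

so d/dx[F(x, y(x))] = ∂F/∂x + (∂F/∂y)·y' = 0. Rearranging,
  dy/dx = -(∂F/∂x)/(∂F/∂y) = -(-x/32)/(2y/9) = 9x/(64y)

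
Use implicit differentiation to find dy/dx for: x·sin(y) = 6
Apply d/dx to both sides, remembering that y depends on x. Each occurrence of y therefore brings in a y' = dy/dx via the chain rule.

With F(x, y) equal to the left-hand side minus the right, differentiate F term by term:
  d/dx[x·sin(y)] = x·y'·cos(y) + sin(y)
  d/dx[-6] = 0
Adding these up, d/dx[F] = 0 becomes
  (sin(y)) + (x·cos(y))·y' = 0,
so isolating y',
  dy/dx = -(sin(y))/(x·cos(y)) = -tan(y)/x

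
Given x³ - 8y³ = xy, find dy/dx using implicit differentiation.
Differentiate the relation implicitly: treat y = y(x) and apply the chain rule, so every y-derivative picks up a y' = dy/dx factor.

With everything moved to the left-hand side, differentiate term by term:
  d/dx[x^3] = 3x^2
  d/dx[-xy] = -x·y' - y
  d/dx[-8y^3] = -24y^2·y'

Separating the contributions that come from x directly and those that come through y:
  without y':      3x^2 - y
  multiplying y':  -x - 24y^2

so (3x^2 - y) + (-x - 24y^2)·y' = 0, and therefore
  dy/dx = -(3x^2 - y)/(-x - 24y^2) = (3x^2 - y)/(x + 24y^2)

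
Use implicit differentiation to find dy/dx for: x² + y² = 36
Differentiate both sides with respect to x, treating y as y(x). By the chain rule, any term containing y contributes a factor of y' = dy/dx when we differentiate it.

Move every term to one side and write the relation as F(x, y) = 0. Term by term,
  d/dx[x^2] = 2x
  d/dx[y^2] = 2y·y'
  d/dx[-36] = 0

The pieces without y' make up ∂F/∂x and the coefficient of y' is ∂F/∂y:
  ∂F/∂x = 2x,
  ∂F/∂y = 2y.

Since d/dx[F] = ∂F/∂x + (∂F/∂y)·y' = 0, solve for y':
  (∂F/∂y)·y' = -∂F/∂x
  dy/dx = -(∂F/∂x)/(∂F/∂y) = -(2x)/(2y) = -x/y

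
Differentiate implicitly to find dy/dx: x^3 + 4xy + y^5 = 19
Take d/dx of both sides. Since y is implicitly a function of x, the chain rule attaches a y' = dy/dx factor whenever we differentiate through y.

Set F(x, y) = (left side) − (right side), so the curve is F = 0. Differentiating each term of F:
  d/dx[x^3] = 3x^2
  d/dx[4xy] = 4x·y' + 4y
  d/dx[y^5] = 5y^4·y'
  d/dx[-19] = 0

Collecting, the y'-free part is the partial derivative in x and the y' coefficient is the partial derivative in y:
  ∂F/∂x = 3x^2 + 4y
  ∂F/∂y = 4x + 5y^4

so d/dx[F(x, y(x))] = ∂F/∂x + (∂F/∂y)·y' = 0. Rearranging,
  dy/dx = -(∂F/∂x)/(∂F/∂y) = -(3x^2 + 4y)/(4x + 5y^4) = (-3x^2 - 4y)/(4x + 5y^4)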